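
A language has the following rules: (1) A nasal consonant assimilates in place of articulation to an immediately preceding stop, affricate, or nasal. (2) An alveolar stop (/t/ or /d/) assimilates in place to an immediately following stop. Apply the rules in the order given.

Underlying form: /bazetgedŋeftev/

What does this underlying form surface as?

Rule 1: /ŋ/ after /d/ (alveolar) → [n]
After rule 1: bazetgedneftev
Rule 2: /t/ before /g/ (velar) → [k]

[bazekgedneftev]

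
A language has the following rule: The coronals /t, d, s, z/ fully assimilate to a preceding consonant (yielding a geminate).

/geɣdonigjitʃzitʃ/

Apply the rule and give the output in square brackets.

[geɣɣonigjitʃtʃitʃ]

/d/ after /ɣ/ → [ɣ] (total assimilation)
/z/ after /tʃ/ → [tʃ] (total assimilation)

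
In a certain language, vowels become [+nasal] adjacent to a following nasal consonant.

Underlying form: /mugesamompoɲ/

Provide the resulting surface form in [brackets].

/a/ before nasal /m/ → [ã]
/o/ before nasal /m/ → [õ]
/o/ before nasal /ɲ/ → [õ]

[mugesãmõmpõɲ]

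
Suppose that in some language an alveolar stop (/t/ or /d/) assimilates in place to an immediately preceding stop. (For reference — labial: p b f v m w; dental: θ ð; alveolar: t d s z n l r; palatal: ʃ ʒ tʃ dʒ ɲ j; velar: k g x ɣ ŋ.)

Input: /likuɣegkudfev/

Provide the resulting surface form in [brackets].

[likuɣegkudfev]

no segment meets the rule's conditions; no change.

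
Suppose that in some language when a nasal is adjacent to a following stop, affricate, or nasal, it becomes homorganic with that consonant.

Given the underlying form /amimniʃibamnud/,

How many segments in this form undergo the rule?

/m/ before /n/ (alveolar) → [n]
/m/ before /n/ (alveolar) → [n]
2 segments change.

2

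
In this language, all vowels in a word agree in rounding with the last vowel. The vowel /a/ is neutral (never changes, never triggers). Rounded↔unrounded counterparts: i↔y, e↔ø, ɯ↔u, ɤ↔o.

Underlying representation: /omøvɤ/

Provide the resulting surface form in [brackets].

/o/ harmonizes with /ɤ/ ([-round]) → [ɤ]
/ø/ harmonizes with /ɤ/ ([-round]) → [e]

[ɤmevɤ]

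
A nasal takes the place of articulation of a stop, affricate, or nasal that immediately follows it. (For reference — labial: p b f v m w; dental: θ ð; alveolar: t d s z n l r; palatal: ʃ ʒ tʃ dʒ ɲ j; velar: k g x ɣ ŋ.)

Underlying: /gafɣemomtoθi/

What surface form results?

[gafɣemontoθi]

/m/ before /t/ (alveolar) → [n]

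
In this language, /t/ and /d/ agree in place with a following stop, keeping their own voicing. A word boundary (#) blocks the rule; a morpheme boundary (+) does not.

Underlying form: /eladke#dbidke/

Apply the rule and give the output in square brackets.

[elagke#bbigke]

/d/ before /k/ (velar) → [g]
/d/ before /b/ (labial) → [b]
/d/ before /k/ (velar) → [g]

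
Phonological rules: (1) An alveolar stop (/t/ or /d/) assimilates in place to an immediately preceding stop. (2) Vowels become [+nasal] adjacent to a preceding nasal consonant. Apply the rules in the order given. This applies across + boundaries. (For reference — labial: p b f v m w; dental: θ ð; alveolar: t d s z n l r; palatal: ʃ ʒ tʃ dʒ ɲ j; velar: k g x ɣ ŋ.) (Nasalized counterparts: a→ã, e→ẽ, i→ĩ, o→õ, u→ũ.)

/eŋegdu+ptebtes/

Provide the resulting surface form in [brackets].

[eŋẽggu+ppebpes]

Rule 1: /d/ after /g/ (velar) → [g]
Rule 1: /t/ after /p/ (labial) → [p]
Rule 1: /t/ after /b/ (labial) → [p]
After rule 1: eŋeggu+ppebpes
Rule 2: /e/ after nasal /ŋ/ → [ẽ]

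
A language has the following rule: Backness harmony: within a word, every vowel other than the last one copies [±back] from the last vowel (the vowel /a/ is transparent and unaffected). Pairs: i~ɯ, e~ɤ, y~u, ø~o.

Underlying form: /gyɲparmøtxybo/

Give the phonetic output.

[guɲparmotxubo]

/y/ harmonizes with /o/ ([+back]) → [u]
/ø/ harmonizes with /o/ ([+back]) → [o]
/y/ harmonizes with /o/ ([+back]) → [u]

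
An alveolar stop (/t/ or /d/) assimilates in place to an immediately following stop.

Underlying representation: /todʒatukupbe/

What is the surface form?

[todʒatukupbe]

no segment meets the rule's conditions; no change.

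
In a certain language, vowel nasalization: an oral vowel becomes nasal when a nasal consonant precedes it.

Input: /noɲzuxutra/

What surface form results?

[nõɲzuxutra]

/o/ after nasal /n/ → [õ]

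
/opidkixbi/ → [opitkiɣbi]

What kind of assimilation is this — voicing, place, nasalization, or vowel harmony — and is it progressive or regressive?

voicing assimilation, regressive

/d/→[t] /x/→[ɣ].
Each target copies a feature from the following segment, so the direction is regressive.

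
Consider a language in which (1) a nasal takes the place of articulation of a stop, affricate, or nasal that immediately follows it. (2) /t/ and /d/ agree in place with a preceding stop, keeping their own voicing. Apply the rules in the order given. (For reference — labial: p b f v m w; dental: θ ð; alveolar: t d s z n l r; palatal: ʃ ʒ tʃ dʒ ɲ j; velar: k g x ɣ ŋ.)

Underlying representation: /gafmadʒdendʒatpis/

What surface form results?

[gafmadʒdeɲdʒatpis]

Rule 1: /n/ before /dʒ/ (palatal) → [ɲ]
After rule 1: gafmadʒdeɲdʒatpis
Rule 2: no segment meets the rule's conditions; no change.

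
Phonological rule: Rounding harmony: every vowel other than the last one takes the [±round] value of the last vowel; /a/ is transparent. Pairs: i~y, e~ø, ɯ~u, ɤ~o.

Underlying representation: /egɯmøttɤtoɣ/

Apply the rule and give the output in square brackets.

/e/ harmonizes with /o/ ([+round]) → [ø]
/ɯ/ harmonizes with /o/ ([+round]) → [u]
/ɤ/ harmonizes with /o/ ([+round]) → [o]

[øgumøttotoɣ]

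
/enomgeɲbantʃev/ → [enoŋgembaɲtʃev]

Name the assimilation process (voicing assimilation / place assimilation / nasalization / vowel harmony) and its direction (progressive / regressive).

place assimilation, regressive

/m/→[ŋ] /ɲ/→[m] /n/→[ɲ].
Each target copies a feature from the following segment, so the direction is regressive.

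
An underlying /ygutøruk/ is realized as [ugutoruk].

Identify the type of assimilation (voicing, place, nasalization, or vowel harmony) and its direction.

vowel harmony, regressive

/y/→[u] /ø/→[o].
Vowels agree with the last vowel, so the harmony is regressive.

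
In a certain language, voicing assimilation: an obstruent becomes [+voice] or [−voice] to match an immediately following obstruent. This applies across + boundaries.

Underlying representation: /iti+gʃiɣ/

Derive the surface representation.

/g/ before /ʃ/ (voiceless) → [k]

[iti+kʃiɣ]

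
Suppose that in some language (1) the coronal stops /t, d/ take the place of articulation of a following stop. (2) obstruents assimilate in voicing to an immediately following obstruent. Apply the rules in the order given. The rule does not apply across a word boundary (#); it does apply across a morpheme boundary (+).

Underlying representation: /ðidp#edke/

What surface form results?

[ðipp#ekke]

Rule 1: /d/ before /p/ (labial) → [b]
Rule 1: /d/ before /k/ (velar) → [g]
After rule 1: ðibp#egke
Rule 2: /b/ before /p/ (voiceless) → [p]
Rule 2: /g/ before /k/ (voiceless) → [k]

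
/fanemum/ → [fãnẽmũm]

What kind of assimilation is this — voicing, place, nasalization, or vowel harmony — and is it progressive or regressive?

nasalization, regressive

/a/→[ã] /e/→[ẽ] /u/→[ũ].
Each target copies a feature from the following segment, so the direction is regressive.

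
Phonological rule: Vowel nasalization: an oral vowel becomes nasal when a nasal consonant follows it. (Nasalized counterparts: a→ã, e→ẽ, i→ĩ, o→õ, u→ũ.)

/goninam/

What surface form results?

/o/ before nasal /n/ → [õ]
/i/ before nasal /n/ → [ĩ]
/a/ before nasal /m/ → [ã]

[gõnĩnãm]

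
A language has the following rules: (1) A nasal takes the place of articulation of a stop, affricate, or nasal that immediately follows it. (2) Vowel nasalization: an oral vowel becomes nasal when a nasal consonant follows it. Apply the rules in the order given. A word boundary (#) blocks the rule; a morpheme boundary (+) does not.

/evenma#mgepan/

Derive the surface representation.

[evẽmma#ŋgepãn]

Rule 1: /n/ before /m/ (labial) → [m]
Rule 1: /m/ before /g/ (velar) → [ŋ]
After rule 1: evemma#ŋgepan
Rule 2: /e/ before nasal /m/ → [ẽ]
Rule 2: /a/ before nasal /n/ → [ã]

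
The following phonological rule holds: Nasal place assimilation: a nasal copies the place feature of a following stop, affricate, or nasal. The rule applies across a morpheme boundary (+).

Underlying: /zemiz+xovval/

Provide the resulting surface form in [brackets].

no segment meets the rule's conditions; no change.

[zemiz+xovval]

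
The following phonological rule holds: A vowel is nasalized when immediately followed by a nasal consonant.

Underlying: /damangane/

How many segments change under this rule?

3

/a/ before nasal /m/ → [ã]
/a/ before nasal /n/ → [ã]
/a/ before nasal /n/ → [ã]
3 segments change.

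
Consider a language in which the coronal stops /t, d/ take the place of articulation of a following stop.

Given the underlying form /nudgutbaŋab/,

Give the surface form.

[nuggupbaŋab]

/d/ before /g/ (velar) → [g]
/t/ before /b/ (labial) → [p]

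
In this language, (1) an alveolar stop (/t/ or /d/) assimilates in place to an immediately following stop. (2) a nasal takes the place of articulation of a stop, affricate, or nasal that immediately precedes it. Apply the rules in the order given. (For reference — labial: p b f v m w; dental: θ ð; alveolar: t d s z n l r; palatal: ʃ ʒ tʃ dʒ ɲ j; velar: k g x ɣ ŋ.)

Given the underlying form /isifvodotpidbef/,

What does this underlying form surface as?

[isifvodoppibbef]

Rule 1: /t/ before /p/ (labial) → [p]
Rule 1: /d/ before /b/ (labial) → [b]
After rule 1: isifvodoppibbef
Rule 2: no segment meets the rule's conditions; no change.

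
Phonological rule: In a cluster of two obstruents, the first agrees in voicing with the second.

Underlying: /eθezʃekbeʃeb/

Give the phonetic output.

/z/ before /ʃ/ (voiceless) → [s]
/k/ before /b/ (voiced) → [g]

[eθesʃegbeʃeb]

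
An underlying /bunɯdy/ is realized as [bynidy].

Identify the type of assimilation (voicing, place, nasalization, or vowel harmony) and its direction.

vowel harmony, regressive

/u/→[y] /ɯ/→[i].
Vowels agree with the last vowel, so the harmony is regressive.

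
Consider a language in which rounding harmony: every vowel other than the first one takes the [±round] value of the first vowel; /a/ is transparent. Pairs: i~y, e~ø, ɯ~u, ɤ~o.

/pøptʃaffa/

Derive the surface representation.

[pøptʃaffa]

no segment meets the rule's conditions; no change.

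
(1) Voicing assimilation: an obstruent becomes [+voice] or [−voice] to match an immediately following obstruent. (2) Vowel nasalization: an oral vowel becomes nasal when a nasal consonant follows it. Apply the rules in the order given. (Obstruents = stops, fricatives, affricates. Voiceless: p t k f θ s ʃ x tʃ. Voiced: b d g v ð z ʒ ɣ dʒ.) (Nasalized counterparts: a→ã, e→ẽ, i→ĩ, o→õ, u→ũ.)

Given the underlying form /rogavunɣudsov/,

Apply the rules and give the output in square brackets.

Rule 1: /d/ before /s/ (voiceless) → [t]
After rule 1: rogavunɣutsov
Rule 2: /u/ before nasal /n/ → [ũ]

[rogavũnɣutsov]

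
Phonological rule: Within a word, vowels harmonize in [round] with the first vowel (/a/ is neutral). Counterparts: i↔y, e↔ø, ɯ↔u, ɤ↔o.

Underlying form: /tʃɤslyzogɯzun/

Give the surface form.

[tʃɤslizɤgɯzɯn]

/y/ harmonizes with /ɤ/ ([-round]) → [i]
/o/ harmonizes with /ɤ/ ([-round]) → [ɤ]
/u/ harmonizes with /ɤ/ ([-round]) → [ɯ]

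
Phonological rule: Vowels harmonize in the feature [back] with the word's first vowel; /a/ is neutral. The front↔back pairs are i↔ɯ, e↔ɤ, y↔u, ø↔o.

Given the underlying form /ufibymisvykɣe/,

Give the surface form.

/i/ harmonizes with /u/ ([+back]) → [ɯ]
/y/ harmonizes with /u/ ([+back]) → [u]
/i/ harmonizes with /u/ ([+back]) → [ɯ]
/y/ harmonizes with /u/ ([+back]) → [u]
/e/ harmonizes with /u/ ([+back]) → [ɤ]

[ufɯbumɯsvukɣɤ]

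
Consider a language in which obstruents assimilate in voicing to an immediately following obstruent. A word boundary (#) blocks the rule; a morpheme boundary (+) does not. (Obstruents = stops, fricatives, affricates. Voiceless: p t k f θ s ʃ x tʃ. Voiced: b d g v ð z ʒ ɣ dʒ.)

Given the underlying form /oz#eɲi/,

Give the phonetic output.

[oz#eɲi]

no segment meets the rule's conditions; no change.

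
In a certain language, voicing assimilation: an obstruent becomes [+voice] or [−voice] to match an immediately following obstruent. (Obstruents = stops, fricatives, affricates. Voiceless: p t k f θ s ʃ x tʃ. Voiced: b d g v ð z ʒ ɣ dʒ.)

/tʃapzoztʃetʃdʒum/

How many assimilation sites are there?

3

/p/ before /z/ (voiced) → [b]
/z/ before /tʃ/ (voiceless) → [s]
/tʃ/ before /dʒ/ (voiced) → [dʒ]
3 segments change.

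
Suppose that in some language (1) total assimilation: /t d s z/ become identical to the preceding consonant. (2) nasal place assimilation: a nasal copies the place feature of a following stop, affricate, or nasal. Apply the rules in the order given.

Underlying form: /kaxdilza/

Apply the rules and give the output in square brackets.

Rule 1: /d/ after /x/ → [x] (total assimilation)
Rule 1: /z/ after /l/ → [l] (total assimilation)
After rule 1: kaxxilla
Rule 2: no segment meets the rule's conditions; no change.

[kaxxilla]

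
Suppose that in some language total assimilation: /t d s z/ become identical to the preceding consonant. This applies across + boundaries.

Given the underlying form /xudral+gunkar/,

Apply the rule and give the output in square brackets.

no segment meets the rule's conditions; no change.

[xudral+gunkar]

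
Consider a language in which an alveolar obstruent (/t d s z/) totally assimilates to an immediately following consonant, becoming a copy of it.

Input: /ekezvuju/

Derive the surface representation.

[ekevvuju]

/z/ before /v/ → [v] (total assimilation)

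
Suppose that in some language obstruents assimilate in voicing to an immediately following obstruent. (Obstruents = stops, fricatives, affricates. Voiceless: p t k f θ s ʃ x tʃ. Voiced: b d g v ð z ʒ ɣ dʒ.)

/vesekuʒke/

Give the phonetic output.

[vesekuʃke]

/ʒ/ before /k/ (voiceless) → [ʃ]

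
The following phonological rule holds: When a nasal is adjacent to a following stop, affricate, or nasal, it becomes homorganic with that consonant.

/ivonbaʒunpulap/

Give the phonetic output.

[ivombaʒumpulap]

/n/ before /b/ (labial) → [m]
/n/ before /p/ (labial) → [m]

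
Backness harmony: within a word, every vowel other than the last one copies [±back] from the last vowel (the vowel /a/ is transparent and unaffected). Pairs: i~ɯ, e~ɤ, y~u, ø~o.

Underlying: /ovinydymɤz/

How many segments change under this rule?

3

/i/ harmonizes with /ɤ/ ([+back]) → [ɯ]
/y/ harmonizes with /ɤ/ ([+back]) → [u]
/y/ harmonizes with /ɤ/ ([+back]) → [u]
3 segments change.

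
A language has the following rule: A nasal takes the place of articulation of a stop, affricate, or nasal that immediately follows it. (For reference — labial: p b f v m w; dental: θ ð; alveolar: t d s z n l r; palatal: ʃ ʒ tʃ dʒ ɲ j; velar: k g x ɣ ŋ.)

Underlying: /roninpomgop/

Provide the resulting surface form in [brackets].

[ronimpoŋgop]

/n/ before /p/ (labial) → [m]
/m/ before /g/ (velar) → [ŋ]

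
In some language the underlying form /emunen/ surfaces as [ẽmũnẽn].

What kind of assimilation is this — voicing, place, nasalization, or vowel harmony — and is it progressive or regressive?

nasalization, regressive

/e/→[ẽ] /u/→[ũ] /e/→[ẽ].
Each target copies a feature from the following segment, so the direction is regressive.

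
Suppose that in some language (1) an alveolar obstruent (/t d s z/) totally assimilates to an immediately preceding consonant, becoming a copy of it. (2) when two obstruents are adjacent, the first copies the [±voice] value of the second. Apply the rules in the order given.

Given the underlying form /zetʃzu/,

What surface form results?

[zetʃtʃu]

Rule 1: /z/ after /tʃ/ → [tʃ] (total assimilation)
After rule 1: zetʃtʃu
Rule 2: no segment meets the rule's conditions; no change.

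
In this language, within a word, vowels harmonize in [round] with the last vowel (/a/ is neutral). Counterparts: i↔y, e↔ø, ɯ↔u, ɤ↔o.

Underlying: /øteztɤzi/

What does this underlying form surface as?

[eteztɤzi]

/ø/ harmonizes with /i/ ([-round]) → [e]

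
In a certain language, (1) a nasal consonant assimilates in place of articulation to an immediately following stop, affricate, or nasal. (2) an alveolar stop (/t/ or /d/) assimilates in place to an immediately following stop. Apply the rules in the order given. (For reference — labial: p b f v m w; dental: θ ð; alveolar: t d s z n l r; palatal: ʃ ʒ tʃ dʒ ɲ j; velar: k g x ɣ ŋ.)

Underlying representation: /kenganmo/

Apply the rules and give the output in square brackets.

Rule 1: /n/ before /g/ (velar) → [ŋ]
Rule 1: /n/ before /m/ (labial) → [m]
After rule 1: keŋgammo
Rule 2: no segment meets the rule's conditions; no change.

[keŋgammo]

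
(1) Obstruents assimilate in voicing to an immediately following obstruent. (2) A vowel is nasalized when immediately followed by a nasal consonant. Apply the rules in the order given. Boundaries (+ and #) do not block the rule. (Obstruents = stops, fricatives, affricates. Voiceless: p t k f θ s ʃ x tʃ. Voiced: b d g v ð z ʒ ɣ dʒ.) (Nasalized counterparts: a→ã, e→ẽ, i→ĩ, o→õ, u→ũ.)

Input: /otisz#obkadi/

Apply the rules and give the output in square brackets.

Rule 1: /s/ before /z/ (voiced) → [z]
Rule 1: /b/ before /k/ (voiceless) → [p]
After rule 1: otizz#opkadi
Rule 2: no segment meets the rule's conditions; no change.

[otizz#opkadi]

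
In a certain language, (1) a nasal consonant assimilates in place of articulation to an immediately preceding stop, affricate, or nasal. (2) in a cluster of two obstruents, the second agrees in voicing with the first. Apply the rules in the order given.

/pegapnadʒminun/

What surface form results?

Rule 1: /n/ after /p/ (labial) → [m]
Rule 1: /m/ after /dʒ/ (palatal) → [ɲ]
After rule 1: pegapmadʒɲinun
Rule 2: no segment meets the rule's conditions; no change.

[pegapmadʒɲinun]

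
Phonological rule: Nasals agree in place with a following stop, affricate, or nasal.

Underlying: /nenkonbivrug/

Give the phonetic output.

[neŋkombivrug]

/n/ before /k/ (velar) → [ŋ]
/n/ before /b/ (labial) → [m]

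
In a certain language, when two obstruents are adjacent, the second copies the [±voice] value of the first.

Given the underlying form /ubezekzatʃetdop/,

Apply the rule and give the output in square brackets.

/z/ after /k/ (voiceless) → [s]
/d/ after /t/ (voiceless) → [t]

[ubezeksatʃettop]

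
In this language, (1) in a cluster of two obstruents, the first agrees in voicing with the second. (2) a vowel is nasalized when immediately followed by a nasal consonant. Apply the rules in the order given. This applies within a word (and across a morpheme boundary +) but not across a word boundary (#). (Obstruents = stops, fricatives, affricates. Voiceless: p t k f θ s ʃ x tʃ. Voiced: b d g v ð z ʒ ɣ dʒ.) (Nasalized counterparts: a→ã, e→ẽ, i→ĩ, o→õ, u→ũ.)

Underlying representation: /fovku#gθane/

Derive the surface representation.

[fofku#kθãne]

Rule 1: /v/ before /k/ (voiceless) → [f]
Rule 1: /g/ before /θ/ (voiceless) → [k]
After rule 1: fofku#kθane
Rule 2: /a/ before nasal /n/ → [ã]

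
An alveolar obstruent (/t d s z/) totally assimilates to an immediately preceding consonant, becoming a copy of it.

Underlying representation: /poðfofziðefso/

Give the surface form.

/z/ after /f/ → [f] (total assimilation)
/s/ after /f/ → [f] (total assimilation)

[poðfoffiðeffo]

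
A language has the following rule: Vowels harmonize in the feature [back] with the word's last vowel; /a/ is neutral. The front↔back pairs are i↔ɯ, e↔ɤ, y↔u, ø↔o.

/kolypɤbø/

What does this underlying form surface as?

/o/ harmonizes with /ø/ ([-back]) → [ø]
/ɤ/ harmonizes with /ø/ ([-back]) → [e]

[kølypebø]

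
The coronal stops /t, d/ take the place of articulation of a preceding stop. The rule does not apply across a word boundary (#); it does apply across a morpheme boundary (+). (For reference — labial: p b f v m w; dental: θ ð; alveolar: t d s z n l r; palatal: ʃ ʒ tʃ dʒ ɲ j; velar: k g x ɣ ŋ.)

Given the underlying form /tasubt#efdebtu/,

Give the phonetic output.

[tasubp#efdebpu]

/t/ after /b/ (labial) → [p]
/t/ after /b/ (labial) → [p]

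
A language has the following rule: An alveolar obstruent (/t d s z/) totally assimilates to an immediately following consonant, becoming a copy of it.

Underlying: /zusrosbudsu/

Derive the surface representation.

/s/ before /r/ → [r] (total assimilation)
/s/ before /b/ → [b] (total assimilation)
/d/ before /s/ → [s] (total assimilation)

[zurrobbussu]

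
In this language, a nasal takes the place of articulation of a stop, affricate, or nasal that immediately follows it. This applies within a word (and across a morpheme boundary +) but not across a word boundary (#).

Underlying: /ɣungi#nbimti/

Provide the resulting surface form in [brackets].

/n/ before /g/ (velar) → [ŋ]
/n/ before /b/ (labial) → [m]
/m/ before /t/ (alveolar) → [n]

[ɣuŋgi#mbinti]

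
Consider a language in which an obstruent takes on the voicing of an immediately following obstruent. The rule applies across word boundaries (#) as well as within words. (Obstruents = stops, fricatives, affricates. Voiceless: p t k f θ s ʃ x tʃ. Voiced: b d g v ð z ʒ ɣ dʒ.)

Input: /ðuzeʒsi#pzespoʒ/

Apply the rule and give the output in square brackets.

/ʒ/ before /s/ (voiceless) → [ʃ]
/p/ before /z/ (voiced) → [b]

[ðuzeʃsi#bzespoʒ]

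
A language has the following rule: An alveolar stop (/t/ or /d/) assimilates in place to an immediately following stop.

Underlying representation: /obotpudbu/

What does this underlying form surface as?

[oboppubbu]

/t/ before /p/ (labial) → [p]
/d/ before /b/ (labial) → [b]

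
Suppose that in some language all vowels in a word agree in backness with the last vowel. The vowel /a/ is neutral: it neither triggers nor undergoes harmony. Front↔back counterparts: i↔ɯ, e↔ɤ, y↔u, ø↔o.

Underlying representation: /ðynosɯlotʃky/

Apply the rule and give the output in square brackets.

[ðynøsiløtʃky]

/o/ harmonizes with /y/ ([-back]) → [ø]
/ɯ/ harmonizes with /y/ ([-back]) → [i]
/o/ harmonizes with /y/ ([-back]) → [ø]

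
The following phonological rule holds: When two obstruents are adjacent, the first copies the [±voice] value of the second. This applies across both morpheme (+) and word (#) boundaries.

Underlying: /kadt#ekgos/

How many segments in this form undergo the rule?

2

/d/ before /t/ (voiceless) → [t]
/k/ before /g/ (voiced) → [g]
2 segments change.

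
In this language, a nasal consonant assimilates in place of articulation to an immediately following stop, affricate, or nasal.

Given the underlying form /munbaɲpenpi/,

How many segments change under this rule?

/n/ before /b/ (labial) → [m]
/ɲ/ before /p/ (labial) → [m]
/n/ before /p/ (labial) → [m]
3 segments change.

3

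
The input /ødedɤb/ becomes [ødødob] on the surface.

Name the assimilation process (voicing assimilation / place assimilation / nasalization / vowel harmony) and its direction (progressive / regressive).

/e/→[ø] /ɤ/→[o].
Vowels agree with the first vowel, so the harmony is progressive.

vowel harmony, progressive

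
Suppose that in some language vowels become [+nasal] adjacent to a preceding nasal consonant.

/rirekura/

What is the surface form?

[rirekura]

no segment meets the rule's conditions; no change.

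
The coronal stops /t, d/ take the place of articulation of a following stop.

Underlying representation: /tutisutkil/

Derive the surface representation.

/t/ before /k/ (velar) → [k]

[tutisukkil]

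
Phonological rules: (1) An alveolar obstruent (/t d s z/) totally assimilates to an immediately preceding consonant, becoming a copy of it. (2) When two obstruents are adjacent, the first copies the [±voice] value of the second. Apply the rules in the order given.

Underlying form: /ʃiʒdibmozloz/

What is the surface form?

Rule 1: /d/ after /ʒ/ → [ʒ] (total assimilation)
After rule 1: ʃiʒʒibmozloz
Rule 2: no segment meets the rule's conditions; no change.

[ʃiʒʒibmozloz]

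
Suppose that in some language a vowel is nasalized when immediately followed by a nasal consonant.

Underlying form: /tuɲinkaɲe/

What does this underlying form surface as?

[tũɲĩnkãɲe]

/u/ before nasal /ɲ/ → [ũ]
/i/ before nasal /n/ → [ĩ]
/a/ before nasal /ɲ/ → [ã]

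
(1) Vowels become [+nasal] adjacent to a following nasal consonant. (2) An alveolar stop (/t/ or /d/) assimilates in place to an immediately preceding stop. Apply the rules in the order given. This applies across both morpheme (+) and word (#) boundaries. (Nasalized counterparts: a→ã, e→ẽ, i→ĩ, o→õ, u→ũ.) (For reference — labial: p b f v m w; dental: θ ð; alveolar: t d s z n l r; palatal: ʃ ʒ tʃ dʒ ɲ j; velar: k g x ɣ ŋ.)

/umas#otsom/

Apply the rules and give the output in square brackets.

[ũmas#otsõm]

Rule 1: /u/ before nasal /m/ → [ũ]
Rule 1: /o/ before nasal /m/ → [õ]
After rule 1: ũmas#otsõm
Rule 2: no segment meets the rule's conditions; no change.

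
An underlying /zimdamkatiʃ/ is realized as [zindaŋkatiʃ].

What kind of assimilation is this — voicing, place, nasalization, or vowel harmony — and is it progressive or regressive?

/m/→[n] /m/→[ŋ].
Each target copies a feature from the following segment, so the direction is regressive.

place assimilation, regressive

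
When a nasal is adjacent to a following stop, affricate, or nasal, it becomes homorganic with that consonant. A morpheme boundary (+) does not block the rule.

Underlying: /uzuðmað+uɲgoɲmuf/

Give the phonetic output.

/ɲ/ before /g/ (velar) → [ŋ]
/ɲ/ before /m/ (labial) → [m]

[uzuðmað+uŋgommuf]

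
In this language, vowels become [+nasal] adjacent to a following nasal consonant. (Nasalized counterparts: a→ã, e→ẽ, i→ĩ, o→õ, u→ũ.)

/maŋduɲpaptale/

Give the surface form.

[mãŋdũɲpaptale]

/a/ before nasal /ŋ/ → [ã]
/u/ before nasal /ɲ/ → [ũ]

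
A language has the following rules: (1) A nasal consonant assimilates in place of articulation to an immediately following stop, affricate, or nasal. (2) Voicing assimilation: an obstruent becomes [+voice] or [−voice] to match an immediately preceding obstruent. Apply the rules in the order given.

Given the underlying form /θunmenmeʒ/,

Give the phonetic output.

[θummemmeʒ]

Rule 1: /n/ before /m/ (labial) → [m]
Rule 1: /n/ before /m/ (labial) → [m]
After rule 1: θummemmeʒ
Rule 2: no segment meets the rule's conditions; no change.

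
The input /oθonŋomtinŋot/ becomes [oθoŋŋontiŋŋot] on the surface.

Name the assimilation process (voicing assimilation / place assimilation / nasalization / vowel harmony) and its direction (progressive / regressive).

/n/→[ŋ] /m/→[n] /n/→[ŋ].
Each target copies a feature from the following segment, so the direction is regressive.

place assimilation, regressive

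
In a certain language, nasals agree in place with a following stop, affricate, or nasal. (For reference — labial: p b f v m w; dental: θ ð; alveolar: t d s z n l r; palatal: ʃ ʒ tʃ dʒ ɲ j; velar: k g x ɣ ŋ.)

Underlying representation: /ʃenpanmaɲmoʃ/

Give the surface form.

[ʃempammammoʃ]

/n/ before /p/ (labial) → [m]
/n/ before /m/ (labial) → [m]
/ɲ/ before /m/ (labial) → [m]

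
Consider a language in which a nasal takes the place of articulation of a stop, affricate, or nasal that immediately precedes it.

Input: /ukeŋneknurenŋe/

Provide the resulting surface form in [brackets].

/n/ after /ŋ/ (velar) → [ŋ]
/n/ after /k/ (velar) → [ŋ]
/ŋ/ after /n/ (alveolar) → [n]

[ukeŋŋekŋurenne]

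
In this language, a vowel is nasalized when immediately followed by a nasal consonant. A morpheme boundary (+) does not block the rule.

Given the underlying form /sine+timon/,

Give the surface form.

[sĩne+tĩmõn]

/i/ before nasal /n/ → [ĩ]
/i/ before nasal /m/ → [ĩ]
/o/ before nasal /n/ → [õ]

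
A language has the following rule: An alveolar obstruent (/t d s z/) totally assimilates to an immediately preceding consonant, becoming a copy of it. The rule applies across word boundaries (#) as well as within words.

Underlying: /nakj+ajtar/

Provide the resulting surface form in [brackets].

[nakj+ajjar]

/t/ after /j/ → [j] (total assimilation)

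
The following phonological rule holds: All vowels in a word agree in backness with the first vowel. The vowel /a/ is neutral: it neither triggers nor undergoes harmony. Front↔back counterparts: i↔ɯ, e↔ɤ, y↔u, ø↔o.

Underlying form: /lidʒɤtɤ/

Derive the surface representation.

[lidʒete]

/ɤ/ harmonizes with /i/ ([-back]) → [e]
/ɤ/ harmonizes with /i/ ([-back]) → [e]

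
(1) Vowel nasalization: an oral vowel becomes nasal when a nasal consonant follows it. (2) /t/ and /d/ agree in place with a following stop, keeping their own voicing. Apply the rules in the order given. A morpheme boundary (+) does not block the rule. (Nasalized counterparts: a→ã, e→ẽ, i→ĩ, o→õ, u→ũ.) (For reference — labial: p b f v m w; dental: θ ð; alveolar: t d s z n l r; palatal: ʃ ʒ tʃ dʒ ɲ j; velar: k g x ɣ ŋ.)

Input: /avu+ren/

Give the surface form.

[avu+rẽn]

Rule 1: /e/ before nasal /n/ → [ẽ]
After rule 1: avu+rẽn
Rule 2: no segment meets the rule's conditions; no change.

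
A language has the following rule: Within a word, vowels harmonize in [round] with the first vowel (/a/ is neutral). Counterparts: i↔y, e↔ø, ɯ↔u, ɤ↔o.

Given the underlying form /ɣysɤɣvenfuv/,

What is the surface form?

/ɤ/ harmonizes with /y/ ([+round]) → [o]
/e/ harmonizes with /y/ ([+round]) → [ø]

[ɣysoɣvønfuv]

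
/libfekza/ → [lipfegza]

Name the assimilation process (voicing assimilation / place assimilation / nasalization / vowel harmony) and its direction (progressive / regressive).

/b/→[p] /k/→[g].
Each target copies a feature from the following segment, so the direction is regressive.

voicing assimilation, regressive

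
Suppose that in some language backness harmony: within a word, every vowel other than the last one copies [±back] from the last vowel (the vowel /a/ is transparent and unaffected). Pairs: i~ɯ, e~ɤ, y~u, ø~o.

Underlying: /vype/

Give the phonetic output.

[vype]

no segment meets the rule's conditions; no change.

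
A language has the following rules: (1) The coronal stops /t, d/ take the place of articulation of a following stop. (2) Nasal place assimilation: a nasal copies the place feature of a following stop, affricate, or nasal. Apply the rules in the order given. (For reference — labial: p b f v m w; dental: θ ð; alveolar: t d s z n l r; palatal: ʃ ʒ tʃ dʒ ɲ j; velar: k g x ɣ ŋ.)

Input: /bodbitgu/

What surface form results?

Rule 1: /d/ before /b/ (labial) → [b]
Rule 1: /t/ before /g/ (velar) → [k]
After rule 1: bobbikgu
Rule 2: no segment meets the rule's conditions; no change.

[bobbikgu]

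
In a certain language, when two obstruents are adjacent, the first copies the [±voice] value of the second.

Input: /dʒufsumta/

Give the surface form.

no segment meets the rule's conditions; no change.

[dʒufsumta]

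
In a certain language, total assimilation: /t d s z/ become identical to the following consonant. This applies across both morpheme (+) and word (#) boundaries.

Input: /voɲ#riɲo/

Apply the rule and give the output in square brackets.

[voɲ#riɲo]

no segment meets the rule's conditions; no change.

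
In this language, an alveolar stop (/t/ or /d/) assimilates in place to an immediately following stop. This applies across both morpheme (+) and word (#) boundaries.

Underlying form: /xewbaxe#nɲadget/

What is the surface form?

/d/ before /g/ (velar) → [g]

[xewbaxe#nɲagget]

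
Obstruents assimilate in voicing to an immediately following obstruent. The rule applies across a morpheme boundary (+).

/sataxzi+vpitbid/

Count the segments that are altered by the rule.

/x/ before /z/ (voiced) → [ɣ]
/v/ before /p/ (voiceless) → [f]
/t/ before /b/ (voiced) → [d]
3 segments change.

3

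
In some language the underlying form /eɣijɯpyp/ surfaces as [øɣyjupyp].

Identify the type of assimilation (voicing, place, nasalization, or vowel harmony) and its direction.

/e/→[ø] /i/→[y] /ɯ/→[u].
Vowels agree with the last vowel, so the harmony is regressive.

vowel harmony, regressive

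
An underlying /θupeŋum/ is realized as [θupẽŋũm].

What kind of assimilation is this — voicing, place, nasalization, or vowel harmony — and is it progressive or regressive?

nasalization, regressive

/e/→[ẽ] /u/→[ũ].
Each target copies a feature from the following segment, so the direction is regressive.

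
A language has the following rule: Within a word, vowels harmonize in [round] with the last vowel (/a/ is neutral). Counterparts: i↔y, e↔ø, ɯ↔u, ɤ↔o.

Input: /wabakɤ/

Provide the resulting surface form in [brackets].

[wabakɤ]

no segment meets the rule's conditions; no change.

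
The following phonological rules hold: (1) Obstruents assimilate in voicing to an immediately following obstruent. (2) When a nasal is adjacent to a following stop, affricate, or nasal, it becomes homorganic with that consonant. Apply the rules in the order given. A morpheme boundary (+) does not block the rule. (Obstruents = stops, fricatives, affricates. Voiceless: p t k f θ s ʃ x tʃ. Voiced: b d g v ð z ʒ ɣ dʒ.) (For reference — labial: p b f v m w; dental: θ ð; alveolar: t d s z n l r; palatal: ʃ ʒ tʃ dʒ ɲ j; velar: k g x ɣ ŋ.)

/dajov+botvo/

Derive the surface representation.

[dajov+bodvo]

Rule 1: /t/ before /v/ (voiced) → [d]
After rule 1: dajov+bodvo
Rule 2: no segment meets the rule's conditions; no change.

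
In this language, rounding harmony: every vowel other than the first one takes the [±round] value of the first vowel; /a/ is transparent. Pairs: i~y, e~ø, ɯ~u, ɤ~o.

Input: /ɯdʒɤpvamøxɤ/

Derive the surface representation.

[ɯdʒɤpvamexɤ]

/ø/ harmonizes with /ɯ/ ([-round]) → [e]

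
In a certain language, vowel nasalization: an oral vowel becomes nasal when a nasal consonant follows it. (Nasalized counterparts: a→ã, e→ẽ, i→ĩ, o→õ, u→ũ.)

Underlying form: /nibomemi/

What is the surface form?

[nibõmẽmi]

/o/ before nasal /m/ → [õ]
/e/ before nasal /m/ → [ẽ]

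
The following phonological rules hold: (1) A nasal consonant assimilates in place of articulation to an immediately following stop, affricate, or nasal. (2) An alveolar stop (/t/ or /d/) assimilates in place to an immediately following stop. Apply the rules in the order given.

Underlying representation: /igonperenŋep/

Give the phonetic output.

Rule 1: /n/ before /p/ (labial) → [m]
Rule 1: /n/ before /ŋ/ (velar) → [ŋ]
After rule 1: igompereŋŋep
Rule 2: no segment meets the rule's conditions; no change.

[igompereŋŋep]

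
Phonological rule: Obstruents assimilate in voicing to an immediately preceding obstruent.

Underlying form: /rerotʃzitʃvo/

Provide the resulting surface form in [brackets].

[rerotʃsitʃfo]

/z/ after /tʃ/ (voiceless) → [s]
/v/ after /tʃ/ (voiceless) → [f]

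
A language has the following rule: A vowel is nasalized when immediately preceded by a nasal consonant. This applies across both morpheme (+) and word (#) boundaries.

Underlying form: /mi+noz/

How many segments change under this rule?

2

/i/ after nasal /m/ → [ĩ]
/o/ after nasal /n/ → [õ]
2 segments change.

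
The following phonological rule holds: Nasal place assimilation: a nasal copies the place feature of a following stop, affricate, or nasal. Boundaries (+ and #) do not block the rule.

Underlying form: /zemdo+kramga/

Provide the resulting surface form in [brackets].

/m/ before /d/ (alveolar) → [n]
/m/ before /g/ (velar) → [ŋ]

[zendo+kraŋga]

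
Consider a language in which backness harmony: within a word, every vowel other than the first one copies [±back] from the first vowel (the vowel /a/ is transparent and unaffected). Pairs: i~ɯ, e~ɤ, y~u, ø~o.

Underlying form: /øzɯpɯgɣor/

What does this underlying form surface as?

/ɯ/ harmonizes with /ø/ ([-back]) → [i]
/ɯ/ harmonizes with /ø/ ([-back]) → [i]
/o/ harmonizes with /ø/ ([-back]) → [ø]

[øzipigɣør]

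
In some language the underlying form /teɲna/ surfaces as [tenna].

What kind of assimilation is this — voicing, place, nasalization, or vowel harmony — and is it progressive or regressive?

/ɲ/→[n].
Each target copies a feature from the following segment, so the direction is regressive.

place assimilation, regressive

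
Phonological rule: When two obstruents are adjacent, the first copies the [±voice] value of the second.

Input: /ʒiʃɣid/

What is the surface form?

[ʒiʒɣid]

/ʃ/ before /ɣ/ (voiced) → [ʒ]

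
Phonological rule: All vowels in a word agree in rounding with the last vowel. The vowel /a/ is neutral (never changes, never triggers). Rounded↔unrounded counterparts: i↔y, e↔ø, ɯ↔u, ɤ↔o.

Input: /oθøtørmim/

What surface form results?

[ɤθetermim]

/o/ harmonizes with /i/ ([-round]) → [ɤ]
/ø/ harmonizes with /i/ ([-round]) → [e]
/ø/ harmonizes with /i/ ([-round]) → [e]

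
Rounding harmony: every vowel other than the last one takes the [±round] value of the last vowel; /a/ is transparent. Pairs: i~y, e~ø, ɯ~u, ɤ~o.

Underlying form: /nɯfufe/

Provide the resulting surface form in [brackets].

[nɯfɯfe]

/u/ harmonizes with /e/ ([-round]) → [ɯ]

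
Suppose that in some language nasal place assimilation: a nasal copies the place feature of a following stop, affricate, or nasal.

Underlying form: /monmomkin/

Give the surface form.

/n/ before /m/ (labial) → [m]
/m/ before /k/ (velar) → [ŋ]

[mommoŋkin]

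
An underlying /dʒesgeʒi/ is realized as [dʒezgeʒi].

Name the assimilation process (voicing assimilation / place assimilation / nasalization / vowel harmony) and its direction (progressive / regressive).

/s/→[z].
Each target copies a feature from the following segment, so the direction is regressive.

voicing assimilation, regressive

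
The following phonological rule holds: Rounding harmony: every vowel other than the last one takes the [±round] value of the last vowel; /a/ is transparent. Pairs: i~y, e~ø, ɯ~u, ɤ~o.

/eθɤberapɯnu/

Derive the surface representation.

/e/ harmonizes with /u/ ([+round]) → [ø]
/ɤ/ harmonizes with /u/ ([+round]) → [o]
/e/ harmonizes with /u/ ([+round]) → [ø]
/ɯ/ harmonizes with /u/ ([+round]) → [u]

[øθobørapunu]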